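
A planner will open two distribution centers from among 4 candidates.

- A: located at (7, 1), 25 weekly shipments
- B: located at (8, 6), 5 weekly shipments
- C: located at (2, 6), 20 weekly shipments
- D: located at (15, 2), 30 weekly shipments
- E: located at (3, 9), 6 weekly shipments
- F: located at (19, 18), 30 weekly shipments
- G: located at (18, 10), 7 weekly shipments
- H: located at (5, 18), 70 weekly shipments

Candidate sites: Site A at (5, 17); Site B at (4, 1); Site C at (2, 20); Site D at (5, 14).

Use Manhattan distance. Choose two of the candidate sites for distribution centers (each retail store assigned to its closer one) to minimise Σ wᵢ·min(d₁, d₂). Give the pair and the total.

{Site A, Site B}, total 1334

Evaluate every pair (each demand assigned to the nearer of the two):
  {Site A, Site B}: total = 1334
  {Site B, Site D}: total = 1601
  {Site B, Site C}: total = 1755
  {Site A, Site D}: total = 1991
  {Site A, Site C}: total = 2270
  {Site C, Site D}: total = 2291
Best pair: {Site A, Site B} with total 1334.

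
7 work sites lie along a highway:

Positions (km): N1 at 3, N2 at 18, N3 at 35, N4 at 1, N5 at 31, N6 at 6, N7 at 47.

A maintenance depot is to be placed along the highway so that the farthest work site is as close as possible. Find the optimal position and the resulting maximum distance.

location 24, max distance 23

The 1-center on a line is the midpoint of the two extreme points: leftmost at 1, rightmost at 47.
Optimal location = (1 + 47)/2 = 24; maximum distance = (47 − 1)/2 = 23.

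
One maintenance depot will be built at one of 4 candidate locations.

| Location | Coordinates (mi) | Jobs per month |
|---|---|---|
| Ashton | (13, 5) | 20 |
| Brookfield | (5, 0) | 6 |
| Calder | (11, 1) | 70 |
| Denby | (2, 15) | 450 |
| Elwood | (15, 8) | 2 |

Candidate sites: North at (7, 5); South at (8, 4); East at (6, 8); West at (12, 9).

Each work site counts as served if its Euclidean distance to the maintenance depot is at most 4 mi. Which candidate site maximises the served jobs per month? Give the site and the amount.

Coverage radius r = 4 mi; a point is covered iff (Δx)²+(Δy)² ≤ 4² = 16.
  North (7, 5): covers {none} → 0
  South (8, 4): covers {none} → 0
  East (6, 8): covers {none} → 0
  West (12, 9): covers {Elwood} → 2
Maximum coverage at West: 2 jobs per month.

West, covering 2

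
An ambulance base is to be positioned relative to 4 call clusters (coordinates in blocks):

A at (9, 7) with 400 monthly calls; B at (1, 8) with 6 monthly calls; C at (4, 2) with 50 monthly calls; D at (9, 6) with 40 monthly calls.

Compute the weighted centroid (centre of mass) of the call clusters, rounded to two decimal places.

(8.40, 6.43)

The minimiser of Σwᵢ‖p−pᵢ‖² is the weighted centroid p* = (Σwᵢpᵢ)/(Σwᵢ).
Σwᵢ = 496.
Σwᵢxᵢ = 400·9 + 6·1 + 50·4 + 40·9 = 4166.
Σwᵢyᵢ = 400·7 + 6·8 + 50·2 + 40·6 = 3188.
x* = 4166/496 = 8.40, y* = 3188/496 = 6.43.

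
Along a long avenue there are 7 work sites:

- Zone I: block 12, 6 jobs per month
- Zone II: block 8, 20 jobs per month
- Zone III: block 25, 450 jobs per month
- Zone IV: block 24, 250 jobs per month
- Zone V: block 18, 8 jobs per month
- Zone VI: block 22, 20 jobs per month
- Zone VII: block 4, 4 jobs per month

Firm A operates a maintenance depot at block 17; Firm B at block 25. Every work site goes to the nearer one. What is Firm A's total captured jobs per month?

The indifferent point is the midpoint (17+25)/2 = 21; work sites left of it (closer to Firm A at 17) go to Firm A, those right go to Firm B.
  Zone VII at 4 (w=4) → Firm A
  Zone II at 8 (w=20) → Firm A
  Zone I at 12 (w=6) → Firm A
  Zone V at 18 (w=8) → Firm A
  Zone VI at 22 (w=20) → Firm B
  Zone IV at 24 (w=250) → Firm B
  Zone III at 25 (w=450) → Firm B
Firm A captures 38; Firm B captures 720.

38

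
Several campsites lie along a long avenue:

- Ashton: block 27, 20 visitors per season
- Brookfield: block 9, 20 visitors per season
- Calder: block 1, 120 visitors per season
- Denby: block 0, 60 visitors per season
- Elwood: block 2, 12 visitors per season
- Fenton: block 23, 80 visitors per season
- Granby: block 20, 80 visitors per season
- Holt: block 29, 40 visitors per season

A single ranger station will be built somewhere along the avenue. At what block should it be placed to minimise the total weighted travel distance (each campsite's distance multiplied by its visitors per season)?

x = 20

For a sum of weighted absolute distances on a line, the optimum is the weighted median (not the mean). Total weight W = 432; half-weight = 216.
Sort by position and accumulate weight:
  block 0 (Denby, w=60) → cum 60
  block 1 (Calder, w=120) → cum 180
  block 2 (Elwood, w=12) → cum 192
  block 9 (Brookfield, w=20) → cum 212
  block 20 (Granby, w=80) → cum 292  ≥ 216 → median here
  block 23 (Fenton, w=80) → cum 372
  block 27 (Ashton, w=20) → cum 392
  block 29 (Holt, w=40) → cum 432
Optimal location: block 20.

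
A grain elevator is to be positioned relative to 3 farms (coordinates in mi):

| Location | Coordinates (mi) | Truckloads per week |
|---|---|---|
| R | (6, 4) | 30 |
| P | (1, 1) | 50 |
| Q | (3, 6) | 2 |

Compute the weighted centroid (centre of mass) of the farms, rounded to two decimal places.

The minimiser of Σwᵢ‖p−pᵢ‖² is the weighted centroid p* = (Σwᵢpᵢ)/(Σwᵢ).
Σwᵢ = 82.
Σwᵢxᵢ = 30·6 + 50·1 + 2·3 = 236.
Σwᵢyᵢ = 30·4 + 50·1 + 2·6 = 182.
x* = 236/82 = 2.88, y* = 182/82 = 2.22.

(2.88, 2.22)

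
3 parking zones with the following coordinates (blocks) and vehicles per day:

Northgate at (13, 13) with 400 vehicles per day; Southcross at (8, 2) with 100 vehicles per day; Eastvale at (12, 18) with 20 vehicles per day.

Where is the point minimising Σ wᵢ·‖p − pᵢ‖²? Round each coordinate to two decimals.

(12.00, 11.08)

The minimiser of Σwᵢ‖p−pᵢ‖² is the weighted centroid p* = (Σwᵢpᵢ)/(Σwᵢ).
Σwᵢ = 520.
Σwᵢxᵢ = 400·13 + 100·8 + 20·12 = 6240.
Σwᵢyᵢ = 400·13 + 100·2 + 20·18 = 5760.
x* = 6240/520 = 12.00, y* = 5760/520 = 11.08.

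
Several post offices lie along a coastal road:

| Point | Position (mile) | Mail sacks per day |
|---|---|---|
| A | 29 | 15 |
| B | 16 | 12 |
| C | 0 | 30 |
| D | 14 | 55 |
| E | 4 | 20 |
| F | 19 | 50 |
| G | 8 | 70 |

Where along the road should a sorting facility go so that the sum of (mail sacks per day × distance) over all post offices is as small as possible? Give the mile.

x = 14

For a sum of weighted absolute distances on a line, the optimum is the weighted median (not the mean). Total weight W = 252; half-weight = 126.
Sort by position and accumulate weight:
  mile 0 (C, w=30) → cum 30
  mile 4 (E, w=20) → cum 50
  mile 8 (G, w=70) → cum 120
  mile 14 (D, w=55) → cum 175  ≥ 126 → median here
  mile 16 (B, w=12) → cum 187
  mile 19 (F, w=50) → cum 237
  mile 29 (A, w=15) → cum 252
Optimal location: mile 14.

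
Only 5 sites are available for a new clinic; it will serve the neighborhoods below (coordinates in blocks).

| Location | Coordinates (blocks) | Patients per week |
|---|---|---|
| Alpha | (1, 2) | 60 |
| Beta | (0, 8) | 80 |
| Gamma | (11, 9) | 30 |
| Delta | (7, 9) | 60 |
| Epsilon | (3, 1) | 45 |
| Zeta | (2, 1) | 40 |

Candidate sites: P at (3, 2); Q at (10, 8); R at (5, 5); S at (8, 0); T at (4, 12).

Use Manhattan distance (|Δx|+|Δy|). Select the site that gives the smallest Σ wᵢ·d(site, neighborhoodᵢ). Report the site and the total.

P, total 2075 blocks

Total weighted distance at each candidate:
  P (3, 2): total = 2075
  Q (10, 8): total = 3230
  R (5, 5): total = 2270
  S (8, 0): total = 3330
  T (4, 12): total = 3140
Minimum is at P with total 2075 blocks.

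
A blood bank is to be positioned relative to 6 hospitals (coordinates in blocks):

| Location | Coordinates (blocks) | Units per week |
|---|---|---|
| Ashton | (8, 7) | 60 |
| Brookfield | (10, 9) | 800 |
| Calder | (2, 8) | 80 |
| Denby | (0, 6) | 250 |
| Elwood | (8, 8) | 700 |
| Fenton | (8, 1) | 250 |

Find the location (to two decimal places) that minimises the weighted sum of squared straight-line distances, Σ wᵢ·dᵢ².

The minimiser of Σwᵢ‖p−pᵢ‖² is the weighted centroid p* = (Σwᵢpᵢ)/(Σwᵢ).
Σwᵢ = 2140.
Σwᵢxᵢ = 60·8 + 800·10 + 80·2 + 250·0 + 700·8 + 250·8 = 16240.
Σwᵢyᵢ = 60·7 + 800·9 + 80·8 + 250·6 + 700·8 + 250·1 = 15610.
x* = 16240/2140 = 7.59, y* = 15610/2140 = 7.29.

(7.59, 7.29)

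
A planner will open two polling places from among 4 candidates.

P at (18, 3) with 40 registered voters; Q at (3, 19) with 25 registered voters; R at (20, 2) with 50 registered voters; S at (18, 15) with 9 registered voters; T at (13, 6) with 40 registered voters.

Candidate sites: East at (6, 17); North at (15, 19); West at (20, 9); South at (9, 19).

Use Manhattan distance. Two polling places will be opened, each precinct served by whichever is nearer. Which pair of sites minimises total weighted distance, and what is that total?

{East, West}, total 1267

Evaluate every pair (each demand assigned to the nearer of the two):
  {East, West}: total = 1267
  {West, South}: total = 1292
  {North, West}: total = 1433
  {East, North}: total = 2648
  {North, South}: total = 2673
  {East, South}: total = 3322
Best pair: {East, West} with total 1267.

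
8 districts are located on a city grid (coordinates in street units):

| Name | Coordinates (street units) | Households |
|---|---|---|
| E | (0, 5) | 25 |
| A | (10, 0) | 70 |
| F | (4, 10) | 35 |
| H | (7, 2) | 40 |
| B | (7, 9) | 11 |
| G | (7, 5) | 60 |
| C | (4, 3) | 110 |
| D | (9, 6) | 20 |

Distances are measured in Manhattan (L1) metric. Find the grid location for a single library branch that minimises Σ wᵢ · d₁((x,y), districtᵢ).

(7, 3)

Manhattan distance separates: Σwᵢ(|x−xᵢ|+|y−yᵢ|) = Σwᵢ|x−xᵢ| + Σwᵢ|y−yᵢ|, so x and y are optimised independently as 1-D weighted medians.
Total weight W = 371; half = 185.5.
x-coordinate, sorted with cumulative weight:
  x=0 (E, w=25) cum 25
  x=4 (F, w=35) cum 60
  x=4 (C, w=110) cum 170
  x=7 (H, w=40) cum 210  ← median
  x=7 (B, w=11) cum 221
  x=7 (G, w=60) cum 281
  x=9 (D, w=20) cum 301
  x=10 (A, w=70) cum 371
⇒ x* = 7
y-coordinate, sorted with cumulative weight:
  y=0 (A, w=70) cum 70
  y=2 (H, w=40) cum 110
  y=3 (C, w=110) cum 220  ← median
  y=5 (E, w=25) cum 245
  y=5 (G, w=60) cum 305
  y=6 (D, w=20) cum 325
  y=9 (B, w=11) cum 336
  y=10 (F, w=35) cum 371
⇒ y* = 3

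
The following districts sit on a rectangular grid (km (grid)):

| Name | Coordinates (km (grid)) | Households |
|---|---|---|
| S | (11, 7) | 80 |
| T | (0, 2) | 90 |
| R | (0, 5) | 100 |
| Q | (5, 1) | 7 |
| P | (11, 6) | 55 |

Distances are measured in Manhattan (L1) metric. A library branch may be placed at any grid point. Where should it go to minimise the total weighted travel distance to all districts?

Manhattan distance separates: Σwᵢ(|x−xᵢ|+|y−yᵢ|) = Σwᵢ|x−xᵢ| + Σwᵢ|y−yᵢ|, so x and y are optimised independently as 1-D weighted medians.
Total weight W = 332; half = 166.
x-coordinate, sorted with cumulative weight:
  x=0 (T, w=90) cum 90
  x=0 (R, w=100) cum 190  ← median
  x=5 (Q, w=7) cum 197
  x=11 (S, w=80) cum 277
  x=11 (P, w=55) cum 332
⇒ x* = 0
y-coordinate, sorted with cumulative weight:
  y=1 (Q, w=7) cum 7
  y=2 (T, w=90) cum 97
  y=5 (R, w=100) cum 197  ← median
  y=6 (P, w=55) cum 252
  y=7 (S, w=80) cum 332
⇒ y* = 5

(0, 5)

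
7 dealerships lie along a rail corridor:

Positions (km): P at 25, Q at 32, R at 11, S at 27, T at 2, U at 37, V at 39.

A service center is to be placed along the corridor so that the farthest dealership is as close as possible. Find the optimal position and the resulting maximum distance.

The 1-center on a line is the midpoint of the two extreme points: leftmost at 2, rightmost at 39.
Optimal location = (2 + 39)/2 = 20.5; maximum distance = (39 − 2)/2 = 18.5.

location 20.5, max distance 18.5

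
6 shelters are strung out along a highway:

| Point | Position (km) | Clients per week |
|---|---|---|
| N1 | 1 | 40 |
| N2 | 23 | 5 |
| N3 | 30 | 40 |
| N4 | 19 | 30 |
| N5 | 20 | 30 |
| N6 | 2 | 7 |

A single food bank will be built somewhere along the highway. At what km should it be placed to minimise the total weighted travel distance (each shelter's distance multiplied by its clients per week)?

For a sum of weighted absolute distances on a line, the optimum is the weighted median (not the mean). Total weight W = 152; half-weight = 76.
Sort by position and accumulate weight:
  km 1 (N1, w=40) → cum 40
  km 2 (N6, w=7) → cum 47
  km 19 (N4, w=30) → cum 77  ≥ 76 → median here
  km 20 (N5, w=30) → cum 107
  km 23 (N2, w=5) → cum 112
  km 30 (N3, w=40) → cum 152
Optimal location: km 19.

x = 19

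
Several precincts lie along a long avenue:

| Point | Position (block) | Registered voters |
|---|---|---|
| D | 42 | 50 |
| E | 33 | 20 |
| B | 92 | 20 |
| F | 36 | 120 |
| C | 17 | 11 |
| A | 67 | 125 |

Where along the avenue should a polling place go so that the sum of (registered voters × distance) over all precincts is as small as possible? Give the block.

x = 42

For a sum of weighted absolute distances on a line, the optimum is the weighted median (not the mean). Total weight W = 346; half-weight = 173.
Sort by position and accumulate weight:
  block 17 (C, w=11) → cum 11
  block 33 (E, w=20) → cum 31
  block 36 (F, w=120) → cum 151
  block 42 (D, w=50) → cum 201  ≥ 173 → median here
  block 67 (A, w=125) → cum 326
  block 92 (B, w=20) → cum 346
Optimal location: block 42.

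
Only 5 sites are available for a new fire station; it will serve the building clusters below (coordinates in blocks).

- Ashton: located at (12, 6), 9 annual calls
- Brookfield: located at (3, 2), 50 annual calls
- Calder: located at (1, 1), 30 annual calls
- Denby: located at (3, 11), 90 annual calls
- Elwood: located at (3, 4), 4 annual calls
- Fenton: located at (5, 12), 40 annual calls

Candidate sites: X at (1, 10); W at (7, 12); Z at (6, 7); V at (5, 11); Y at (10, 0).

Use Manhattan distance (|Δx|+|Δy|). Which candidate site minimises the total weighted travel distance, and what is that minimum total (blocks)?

V, total 1334 blocks

Total weighted distance at each candidate:
  X (1, 10): total = 1447
  W (7, 12): total = 1887
  Z (6, 7): total = 1687
  V (5, 11): total = 1334
  Y (10, 0): total = 3166
Minimum is at V with total 1334 blocks.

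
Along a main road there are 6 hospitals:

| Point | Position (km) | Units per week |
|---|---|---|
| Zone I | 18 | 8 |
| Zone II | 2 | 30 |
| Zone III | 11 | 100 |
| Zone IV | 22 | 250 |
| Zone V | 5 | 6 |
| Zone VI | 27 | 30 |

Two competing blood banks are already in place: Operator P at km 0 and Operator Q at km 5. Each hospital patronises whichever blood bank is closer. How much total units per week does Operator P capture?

The indifferent point is the midpoint (0+5)/2 = 2.5; hospitals left of it (closer to Operator P at 0) go to Operator P, those right go to Operator Q.
  Zone II at 2 (w=30) → Operator P
  Zone V at 5 (w=6) → Operator Q
  Zone III at 11 (w=100) → Operator Q
  Zone I at 18 (w=8) → Operator Q
  Zone IV at 22 (w=250) → Operator Q
  Zone VI at 27 (w=30) → Operator Q
Operator P captures 30; Operator Q captures 394.

30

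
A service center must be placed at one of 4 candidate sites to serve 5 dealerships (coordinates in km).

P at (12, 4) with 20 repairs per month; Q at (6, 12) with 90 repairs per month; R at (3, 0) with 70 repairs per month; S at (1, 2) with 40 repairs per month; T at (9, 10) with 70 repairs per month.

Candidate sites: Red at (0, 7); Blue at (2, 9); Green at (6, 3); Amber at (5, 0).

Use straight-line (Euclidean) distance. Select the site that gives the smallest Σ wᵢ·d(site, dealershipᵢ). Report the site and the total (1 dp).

Total weighted distance at each candidate:
  Red (0, 7): total = 2351.5
  Blue (2, 9): total = 2085.3
  Green (6, 3): total = 1965.7
  Amber (5, 0): total = 2317.8
Minimum is at Green with total 1965.7 km.

Green, total 1965.7 km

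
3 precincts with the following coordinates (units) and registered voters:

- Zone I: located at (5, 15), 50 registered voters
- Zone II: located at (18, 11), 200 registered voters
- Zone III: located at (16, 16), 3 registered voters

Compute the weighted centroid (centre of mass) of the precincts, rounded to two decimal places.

(15.41, 11.85)

The minimiser of Σwᵢ‖p−pᵢ‖² is the weighted centroid p* = (Σwᵢpᵢ)/(Σwᵢ).
Σwᵢ = 253.
Σwᵢxᵢ = 50·5 + 200·18 + 3·16 = 3898.
Σwᵢyᵢ = 50·15 + 200·11 + 3·16 = 2998.
x* = 3898/253 = 15.41, y* = 2998/253 = 11.85.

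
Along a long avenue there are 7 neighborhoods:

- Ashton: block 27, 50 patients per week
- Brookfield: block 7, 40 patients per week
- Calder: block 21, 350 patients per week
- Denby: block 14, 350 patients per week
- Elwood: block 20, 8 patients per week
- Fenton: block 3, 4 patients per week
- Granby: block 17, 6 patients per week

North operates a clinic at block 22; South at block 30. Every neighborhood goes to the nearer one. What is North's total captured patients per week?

The indifferent point is the midpoint (22+30)/2 = 26; neighborhoods left of it (closer to North at 22) go to North, those right go to South.
  Fenton at 3 (w=4) → North
  Brookfield at 7 (w=40) → North
  Denby at 14 (w=350) → North
  Granby at 17 (w=6) → North
  Elwood at 20 (w=8) → North
  Calder at 21 (w=350) → North
  Ashton at 27 (w=50) → South
North captures 758; South captures 50.

758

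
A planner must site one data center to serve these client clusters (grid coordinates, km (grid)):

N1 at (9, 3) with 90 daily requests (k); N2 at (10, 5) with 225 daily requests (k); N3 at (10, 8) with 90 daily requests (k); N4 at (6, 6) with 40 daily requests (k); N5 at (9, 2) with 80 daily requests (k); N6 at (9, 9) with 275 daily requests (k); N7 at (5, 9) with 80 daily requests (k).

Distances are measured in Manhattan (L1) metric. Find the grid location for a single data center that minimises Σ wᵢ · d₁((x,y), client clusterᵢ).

(9, 8)

Manhattan distance separates: Σwᵢ(|x−xᵢ|+|y−yᵢ|) = Σwᵢ|x−xᵢ| + Σwᵢ|y−yᵢ|, so x and y are optimised independently as 1-D weighted medians.
Total weight W = 880; half = 440.
x-coordinate, sorted with cumulative weight:
  x=5 (N7, w=80) cum 80
  x=6 (N4, w=40) cum 120
  x=9 (N1, w=90) cum 210
  x=9 (N5, w=80) cum 290
  x=9 (N6, w=275) cum 565  ← median
  x=10 (N2, w=225) cum 790
  x=10 (N3, w=90) cum 880
⇒ x* = 9
y-coordinate, sorted with cumulative weight:
  y=2 (N5, w=80) cum 80
  y=3 (N1, w=90) cum 170
  y=5 (N2, w=225) cum 395
  y=6 (N4, w=40) cum 435
  y=8 (N3, w=90) cum 525  ← median
  y=9 (N6, w=275) cum 800
  y=9 (N7, w=80) cum 880
⇒ y* = 8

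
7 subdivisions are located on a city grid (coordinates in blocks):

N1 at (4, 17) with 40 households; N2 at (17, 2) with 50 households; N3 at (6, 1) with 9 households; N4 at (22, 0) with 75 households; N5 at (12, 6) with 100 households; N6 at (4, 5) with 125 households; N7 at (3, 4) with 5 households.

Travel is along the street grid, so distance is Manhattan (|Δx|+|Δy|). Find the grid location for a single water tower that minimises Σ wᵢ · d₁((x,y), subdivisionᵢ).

Manhattan distance separates: Σwᵢ(|x−xᵢ|+|y−yᵢ|) = Σwᵢ|x−xᵢ| + Σwᵢ|y−yᵢ|, so x and y are optimised independently as 1-D weighted medians.
Total weight W = 404; half = 202.
x-coordinate, sorted with cumulative weight:
  x=3 (N7, w=5) cum 5
  x=4 (N1, w=40) cum 45
  x=4 (N6, w=125) cum 170
  x=6 (N3, w=9) cum 179
  x=12 (N5, w=100) cum 279  ← median
  x=17 (N2, w=50) cum 329
  x=22 (N4, w=75) cum 404
⇒ x* = 12
y-coordinate, sorted with cumulative weight:
  y=0 (N4, w=75) cum 75
  y=1 (N3, w=9) cum 84
  y=2 (N2, w=50) cum 134
  y=4 (N7, w=5) cum 139
  y=5 (N6, w=125) cum 264  ← median
  y=6 (N5, w=100) cum 364
  y=17 (N1, w=40) cum 404
⇒ y* = 5

(12, 5)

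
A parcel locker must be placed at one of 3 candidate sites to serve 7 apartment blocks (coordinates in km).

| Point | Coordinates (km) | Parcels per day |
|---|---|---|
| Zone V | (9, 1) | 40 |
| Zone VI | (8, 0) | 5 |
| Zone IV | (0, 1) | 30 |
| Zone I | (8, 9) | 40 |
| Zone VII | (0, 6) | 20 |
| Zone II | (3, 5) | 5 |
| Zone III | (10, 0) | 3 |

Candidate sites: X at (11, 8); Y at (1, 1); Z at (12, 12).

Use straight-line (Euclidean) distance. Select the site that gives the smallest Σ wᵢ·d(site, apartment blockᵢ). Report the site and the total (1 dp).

Y, total 962.1 km

Total weighted distance at each candidate:
  X (11, 8): total = 1142.1
  Y (1, 1): total = 962.1
  Z (12, 12): total = 1569.5
Minimum is at Y with total 962.1 km.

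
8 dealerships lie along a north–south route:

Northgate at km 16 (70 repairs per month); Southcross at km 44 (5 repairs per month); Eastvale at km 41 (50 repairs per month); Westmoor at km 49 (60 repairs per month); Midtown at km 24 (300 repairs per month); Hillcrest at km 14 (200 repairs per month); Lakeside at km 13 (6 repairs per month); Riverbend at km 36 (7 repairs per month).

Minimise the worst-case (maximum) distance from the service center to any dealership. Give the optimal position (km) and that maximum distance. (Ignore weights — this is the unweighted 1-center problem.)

The 1-center on a line is the midpoint of the two extreme points: leftmost at 13, rightmost at 49.
Optimal location = (13 + 49)/2 = 31; maximum distance = (49 − 13)/2 = 18.

location 31, max distance 18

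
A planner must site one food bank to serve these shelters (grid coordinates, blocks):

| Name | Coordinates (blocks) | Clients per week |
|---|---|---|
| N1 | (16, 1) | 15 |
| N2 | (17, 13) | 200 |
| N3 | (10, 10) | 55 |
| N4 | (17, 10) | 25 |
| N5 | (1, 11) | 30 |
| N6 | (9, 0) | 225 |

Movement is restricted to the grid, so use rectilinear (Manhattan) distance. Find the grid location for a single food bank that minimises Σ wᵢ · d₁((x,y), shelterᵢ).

Manhattan distance separates: Σwᵢ(|x−xᵢ|+|y−yᵢ|) = Σwᵢ|x−xᵢ| + Σwᵢ|y−yᵢ|, so x and y are optimised independently as 1-D weighted medians.
Total weight W = 550; half = 275.
x-coordinate, sorted with cumulative weight:
  x=1 (N5, w=30) cum 30
  x=9 (N6, w=225) cum 255
  x=10 (N3, w=55) cum 310  ← median
  x=16 (N1, w=15) cum 325
  x=17 (N2, w=200) cum 525
  x=17 (N4, w=25) cum 550
⇒ x* = 10
y-coordinate, sorted with cumulative weight:
  y=0 (N6, w=225) cum 225
  y=1 (N1, w=15) cum 240
  y=10 (N3, w=55) cum 295  ← median
  y=10 (N4, w=25) cum 320
  y=11 (N5, w=30) cum 350
  y=13 (N2, w=200) cum 550
⇒ y* = 10

(10, 10)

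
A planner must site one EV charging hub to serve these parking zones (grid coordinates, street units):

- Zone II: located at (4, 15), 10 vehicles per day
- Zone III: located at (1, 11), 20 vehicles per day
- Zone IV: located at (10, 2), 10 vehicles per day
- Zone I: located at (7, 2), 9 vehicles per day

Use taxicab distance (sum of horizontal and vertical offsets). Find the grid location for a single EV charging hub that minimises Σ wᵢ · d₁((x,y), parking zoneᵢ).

Manhattan distance separates: Σwᵢ(|x−xᵢ|+|y−yᵢ|) = Σwᵢ|x−xᵢ| + Σwᵢ|y−yᵢ|, so x and y are optimised independently as 1-D weighted medians.
Total weight W = 49; half = 24.5.
x-coordinate, sorted with cumulative weight:
  x=1 (Zone III, w=20) cum 20
  x=4 (Zone II, w=10) cum 30  ← median
  x=7 (Zone I, w=9) cum 39
  x=10 (Zone IV, w=10) cum 49
⇒ x* = 4
y-coordinate, sorted with cumulative weight:
  y=2 (Zone IV, w=10) cum 10
  y=2 (Zone I, w=9) cum 19
  y=11 (Zone III, w=20) cum 39  ← median
  y=15 (Zone II, w=10) cum 49
⇒ y* = 11

(4, 11)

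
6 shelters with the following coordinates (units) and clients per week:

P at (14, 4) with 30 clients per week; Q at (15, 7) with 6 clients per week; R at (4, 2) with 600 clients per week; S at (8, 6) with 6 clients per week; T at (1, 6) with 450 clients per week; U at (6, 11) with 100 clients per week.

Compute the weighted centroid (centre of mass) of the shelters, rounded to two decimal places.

(3.36, 4.36)

The minimiser of Σwᵢ‖p−pᵢ‖² is the weighted centroid p* = (Σwᵢpᵢ)/(Σwᵢ).
Σwᵢ = 1192.
Σwᵢxᵢ = 30·14 + 6·15 + 600·4 + 6·8 + 450·1 + 100·6 = 4008.
Σwᵢyᵢ = 30·4 + 6·7 + 600·2 + 6·6 + 450·6 + 100·11 = 5198.
x* = 4008/1192 = 3.36, y* = 5198/1192 = 4.36.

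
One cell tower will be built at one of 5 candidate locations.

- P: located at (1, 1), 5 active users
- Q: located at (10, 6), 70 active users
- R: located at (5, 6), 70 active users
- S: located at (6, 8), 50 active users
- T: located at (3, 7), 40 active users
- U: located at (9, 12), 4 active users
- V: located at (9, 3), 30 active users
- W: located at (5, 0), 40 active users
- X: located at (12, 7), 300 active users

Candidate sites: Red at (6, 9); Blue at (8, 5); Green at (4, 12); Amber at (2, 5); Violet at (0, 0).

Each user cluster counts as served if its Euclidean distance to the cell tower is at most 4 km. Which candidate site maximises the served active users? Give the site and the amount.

Blue, covering 220

Coverage radius r = 4 km; a point is covered iff (Δx)²+(Δy)² ≤ 4² = 16.
  Red (6, 9): covers {R, S, T} → 160
  Blue (8, 5): covers {Q, R, S, V} → 220
  Green (4, 12): covers {none} → 0
  Amber (2, 5): covers {R, T} → 110
  Violet (0, 0): covers {P} → 5
Maximum coverage at Blue: 220 active users.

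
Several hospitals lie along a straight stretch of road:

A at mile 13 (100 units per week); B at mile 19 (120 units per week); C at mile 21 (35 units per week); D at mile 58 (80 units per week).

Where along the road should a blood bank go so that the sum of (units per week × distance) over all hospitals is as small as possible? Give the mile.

For a sum of weighted absolute distances on a line, the optimum is the weighted median (not the mean). Total weight W = 335; half-weight = 167.5.
Sort by position and accumulate weight:
  mile 13 (A, w=100) → cum 100
  mile 19 (B, w=120) → cum 220  ≥ 167.5 → median here
  mile 21 (C, w=35) → cum 255
  mile 58 (D, w=80) → cum 335
Optimal location: mile 19.

x = 19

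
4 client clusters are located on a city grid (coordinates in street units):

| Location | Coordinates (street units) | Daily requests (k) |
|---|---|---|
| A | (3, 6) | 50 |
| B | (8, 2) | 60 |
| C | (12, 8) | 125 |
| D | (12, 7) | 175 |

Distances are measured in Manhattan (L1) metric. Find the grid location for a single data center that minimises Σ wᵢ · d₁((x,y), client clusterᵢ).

(12, 7)

Manhattan distance separates: Σwᵢ(|x−xᵢ|+|y−yᵢ|) = Σwᵢ|x−xᵢ| + Σwᵢ|y−yᵢ|, so x and y are optimised independently as 1-D weighted medians.
Total weight W = 410; half = 205.
x-coordinate, sorted with cumulative weight:
  x=3 (A, w=50) cum 50
  x=8 (B, w=60) cum 110
  x=12 (C, w=125) cum 235  ← median
  x=12 (D, w=175) cum 410
⇒ x* = 12
y-coordinate, sorted with cumulative weight:
  y=2 (B, w=60) cum 60
  y=6 (A, w=50) cum 110
  y=7 (D, w=175) cum 285  ← median
  y=8 (C, w=125) cum 410
⇒ y* = 7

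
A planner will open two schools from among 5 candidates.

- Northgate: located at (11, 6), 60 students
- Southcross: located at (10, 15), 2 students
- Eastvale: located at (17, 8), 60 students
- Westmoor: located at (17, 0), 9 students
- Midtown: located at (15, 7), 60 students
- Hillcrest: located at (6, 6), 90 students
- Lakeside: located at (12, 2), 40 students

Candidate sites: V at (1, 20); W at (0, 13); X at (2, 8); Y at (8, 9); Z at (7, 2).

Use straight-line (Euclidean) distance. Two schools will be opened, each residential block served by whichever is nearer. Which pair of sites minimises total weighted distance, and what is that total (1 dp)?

{Y, Z}, total 1863.6

Evaluate every pair (each demand assigned to the nearer of the two):
  {Y, Z}: total = 1863.6
  {V, Y}: total = 2008.9
  {W, Y}: total = 2008.9
  {X, Y}: total = 2008.9
  {W, Z}: total = 2288.4
  {V, Z}: total = 2288.6
  {X, Z}: total = 2289.3
  {W, X}: total = 3277.8
  {V, X}: total = 3278.0
  {V, W}: total = 4508.8
Best pair: {Y, Z} with total 1863.6.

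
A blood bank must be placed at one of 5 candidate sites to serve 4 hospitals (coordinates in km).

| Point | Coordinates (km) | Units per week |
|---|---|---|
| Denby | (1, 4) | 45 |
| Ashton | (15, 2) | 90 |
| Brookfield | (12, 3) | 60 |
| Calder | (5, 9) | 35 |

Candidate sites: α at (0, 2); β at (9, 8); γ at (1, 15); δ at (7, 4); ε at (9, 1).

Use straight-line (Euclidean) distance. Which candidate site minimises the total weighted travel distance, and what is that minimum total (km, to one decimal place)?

Total weighted distance at each candidate:
  α (0, 2): total = 2474.2
  β (9, 8): total = 1660.3
  γ (1, 15): total = 3443.6
  δ (7, 4): total = 1506.6
  ε (9, 1): total = 1461.3
Minimum is at ε with total 1461.3 km.

ε, total 1461.3 km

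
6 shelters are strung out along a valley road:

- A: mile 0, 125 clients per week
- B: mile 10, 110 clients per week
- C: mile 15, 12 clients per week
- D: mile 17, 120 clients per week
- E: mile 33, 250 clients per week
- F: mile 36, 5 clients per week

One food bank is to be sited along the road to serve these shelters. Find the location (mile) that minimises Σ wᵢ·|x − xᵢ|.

x = 17

For a sum of weighted absolute distances on a line, the optimum is the weighted median (not the mean). Total weight W = 622; half-weight = 311.
Sort by position and accumulate weight:
  mile 0 (A, w=125) → cum 125
  mile 10 (B, w=110) → cum 235
  mile 15 (C, w=12) → cum 247
  mile 17 (D, w=120) → cum 367  ≥ 311 → median here
  mile 33 (E, w=250) → cum 617
  mile 36 (F, w=5) → cum 622
Optimal location: mile 17.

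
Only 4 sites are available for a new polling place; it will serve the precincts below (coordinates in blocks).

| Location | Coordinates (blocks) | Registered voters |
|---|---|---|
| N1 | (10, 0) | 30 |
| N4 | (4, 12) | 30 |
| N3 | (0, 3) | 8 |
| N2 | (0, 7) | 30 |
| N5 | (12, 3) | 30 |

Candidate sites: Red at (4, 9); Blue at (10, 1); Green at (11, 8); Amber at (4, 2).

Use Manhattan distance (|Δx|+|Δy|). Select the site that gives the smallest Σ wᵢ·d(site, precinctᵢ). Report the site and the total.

Amber, total 1120 blocks

Total weighted distance at each candidate:
  Red (4, 9): total = 1220
  Blue (10, 1): total = 1236
  Green (11, 8): total = 1268
  Amber (4, 2): total = 1120
Minimum is at Amber with total 1120 blocks.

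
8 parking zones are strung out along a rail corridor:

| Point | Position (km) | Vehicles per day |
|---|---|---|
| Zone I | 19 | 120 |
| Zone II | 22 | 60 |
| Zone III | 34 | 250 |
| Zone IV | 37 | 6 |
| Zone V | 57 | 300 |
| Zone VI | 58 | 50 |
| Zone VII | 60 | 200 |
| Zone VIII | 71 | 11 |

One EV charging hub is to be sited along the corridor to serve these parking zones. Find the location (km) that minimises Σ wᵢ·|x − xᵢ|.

x = 57

For a sum of weighted absolute distances on a line, the optimum is the weighted median (not the mean). Total weight W = 997; half-weight = 498.5.
Sort by position and accumulate weight:
  km 19 (Zone I, w=120) → cum 120
  km 22 (Zone II, w=60) → cum 180
  km 34 (Zone III, w=250) → cum 430
  km 37 (Zone IV, w=6) → cum 436
  km 57 (Zone V, w=300) → cum 736  ≥ 498.5 → median here
  km 58 (Zone VI, w=50) → cum 786
  km 60 (Zone VII, w=200) → cum 986
  km 71 (Zone VIII, w=11) → cum 997
Optimal location: km 57.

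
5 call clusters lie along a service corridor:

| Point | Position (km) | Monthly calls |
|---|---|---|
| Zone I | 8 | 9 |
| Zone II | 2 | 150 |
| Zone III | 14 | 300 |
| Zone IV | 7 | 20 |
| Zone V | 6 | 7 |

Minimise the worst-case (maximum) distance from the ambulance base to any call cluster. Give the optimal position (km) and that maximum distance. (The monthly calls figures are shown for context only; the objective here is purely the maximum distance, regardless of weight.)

The 1-center on a line is the midpoint of the two extreme points: leftmost at 2, rightmost at 14.
Optimal location = (2 + 14)/2 = 8; maximum distance = (14 − 2)/2 = 6.

location 8, max distance 6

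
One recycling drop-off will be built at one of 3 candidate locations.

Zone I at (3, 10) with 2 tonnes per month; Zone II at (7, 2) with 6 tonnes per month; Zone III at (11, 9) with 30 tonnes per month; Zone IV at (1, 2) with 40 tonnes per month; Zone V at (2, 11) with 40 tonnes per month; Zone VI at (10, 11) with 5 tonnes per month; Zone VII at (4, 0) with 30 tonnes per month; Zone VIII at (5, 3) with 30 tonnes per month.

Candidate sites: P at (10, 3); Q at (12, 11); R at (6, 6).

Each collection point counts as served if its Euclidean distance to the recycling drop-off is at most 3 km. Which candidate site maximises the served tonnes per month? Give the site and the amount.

Coverage radius r = 3 km; a point is covered iff (Δx)²+(Δy)² ≤ 3² = 9.
  P (10, 3): covers {none} → 0
  Q (12, 11): covers {Zone III, Zone VI} → 35
  R (6, 6): covers {none} → 0
Maximum coverage at Q: 35 tonnes per month.

Q, covering 35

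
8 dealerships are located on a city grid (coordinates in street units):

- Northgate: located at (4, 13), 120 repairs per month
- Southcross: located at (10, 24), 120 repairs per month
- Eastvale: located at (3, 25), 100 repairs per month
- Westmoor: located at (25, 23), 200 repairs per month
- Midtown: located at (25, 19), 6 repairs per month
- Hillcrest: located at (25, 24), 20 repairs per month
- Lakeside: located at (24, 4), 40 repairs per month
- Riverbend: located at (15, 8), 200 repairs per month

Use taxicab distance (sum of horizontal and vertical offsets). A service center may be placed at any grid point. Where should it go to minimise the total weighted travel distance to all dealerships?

Manhattan distance separates: Σwᵢ(|x−xᵢ|+|y−yᵢ|) = Σwᵢ|x−xᵢ| + Σwᵢ|y−yᵢ|, so x and y are optimised independently as 1-D weighted medians.
Total weight W = 806; half = 403.
x-coordinate, sorted with cumulative weight:
  x=3 (Eastvale, w=100) cum 100
  x=4 (Northgate, w=120) cum 220
  x=10 (Southcross, w=120) cum 340
  x=15 (Riverbend, w=200) cum 540  ← median
  x=24 (Lakeside, w=40) cum 580
  x=25 (Westmoor, w=200) cum 780
  x=25 (Midtown, w=6) cum 786
  x=25 (Hillcrest, w=20) cum 806
⇒ x* = 15
y-coordinate, sorted with cumulative weight:
  y=4 (Lakeside, w=40) cum 40
  y=8 (Riverbend, w=200) cum 240
  y=13 (Northgate, w=120) cum 360
  y=19 (Midtown, w=6) cum 366
  y=23 (Westmoor, w=200) cum 566  ← median
  y=24 (Southcross, w=120) cum 686
  y=24 (Hillcrest, w=20) cum 706
  y=25 (Eastvale, w=100) cum 806
⇒ y* = 23

(15, 23)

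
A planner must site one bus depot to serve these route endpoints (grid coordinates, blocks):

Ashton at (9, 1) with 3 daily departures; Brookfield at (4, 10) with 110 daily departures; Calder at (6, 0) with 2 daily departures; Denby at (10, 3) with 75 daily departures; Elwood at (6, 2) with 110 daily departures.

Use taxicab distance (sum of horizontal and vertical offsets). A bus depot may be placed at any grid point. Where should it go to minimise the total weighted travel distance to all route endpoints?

Manhattan distance separates: Σwᵢ(|x−xᵢ|+|y−yᵢ|) = Σwᵢ|x−xᵢ| + Σwᵢ|y−yᵢ|, so x and y are optimised independently as 1-D weighted medians.
Total weight W = 300; half = 150.
x-coordinate, sorted with cumulative weight:
  x=4 (Brookfield, w=110) cum 110
  x=6 (Calder, w=2) cum 112
  x=6 (Elwood, w=110) cum 222  ← median
  x=9 (Ashton, w=3) cum 225
  x=10 (Denby, w=75) cum 300
⇒ x* = 6
y-coordinate, sorted with cumulative weight:
  y=0 (Calder, w=2) cum 2
  y=1 (Ashton, w=3) cum 5
  y=2 (Elwood, w=110) cum 115
  y=3 (Denby, w=75) cum 190  ← median
  y=10 (Brookfield, w=110) cum 300
⇒ y* = 3

(6, 3)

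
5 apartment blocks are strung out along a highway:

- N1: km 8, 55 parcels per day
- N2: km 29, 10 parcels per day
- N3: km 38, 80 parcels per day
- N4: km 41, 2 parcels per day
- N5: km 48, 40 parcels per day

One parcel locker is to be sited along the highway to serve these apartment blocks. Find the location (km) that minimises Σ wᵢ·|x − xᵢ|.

For a sum of weighted absolute distances on a line, the optimum is the weighted median (not the mean). Total weight W = 187; half-weight = 93.5.
Sort by position and accumulate weight:
  km 8 (N1, w=55) → cum 55
  km 29 (N2, w=10) → cum 65
  km 38 (N3, w=80) → cum 145  ≥ 93.5 → median here
  km 41 (N4, w=2) → cum 147
  km 48 (N5, w=40) → cum 187
Optimal location: km 38.

x = 38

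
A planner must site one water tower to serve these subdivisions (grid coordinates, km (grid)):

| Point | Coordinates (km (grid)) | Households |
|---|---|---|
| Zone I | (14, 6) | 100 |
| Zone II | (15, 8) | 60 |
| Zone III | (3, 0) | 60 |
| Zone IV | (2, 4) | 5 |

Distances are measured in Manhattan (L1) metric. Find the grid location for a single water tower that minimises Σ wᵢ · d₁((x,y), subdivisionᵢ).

(14, 6)

Manhattan distance separates: Σwᵢ(|x−xᵢ|+|y−yᵢ|) = Σwᵢ|x−xᵢ| + Σwᵢ|y−yᵢ|, so x and y are optimised independently as 1-D weighted medians.
Total weight W = 225; half = 112.5.
x-coordinate, sorted with cumulative weight:
  x=2 (Zone IV, w=5) cum 5
  x=3 (Zone III, w=60) cum 65
  x=14 (Zone I, w=100) cum 165  ← median
  x=15 (Zone II, w=60) cum 225
⇒ x* = 14
y-coordinate, sorted with cumulative weight:
  y=0 (Zone III, w=60) cum 60
  y=4 (Zone IV, w=5) cum 65
  y=6 (Zone I, w=100) cum 165  ← median
  y=8 (Zone II, w=60) cum 225
⇒ y* = 6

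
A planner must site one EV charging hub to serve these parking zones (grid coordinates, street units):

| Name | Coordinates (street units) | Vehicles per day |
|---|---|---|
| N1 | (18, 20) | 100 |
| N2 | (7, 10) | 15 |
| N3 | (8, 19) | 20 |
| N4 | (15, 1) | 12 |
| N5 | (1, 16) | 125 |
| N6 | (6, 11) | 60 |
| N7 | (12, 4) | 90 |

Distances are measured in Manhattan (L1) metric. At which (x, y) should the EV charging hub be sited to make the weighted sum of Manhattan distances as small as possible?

Manhattan distance separates: Σwᵢ(|x−xᵢ|+|y−yᵢ|) = Σwᵢ|x−xᵢ| + Σwᵢ|y−yᵢ|, so x and y are optimised independently as 1-D weighted medians.
Total weight W = 422; half = 211.
x-coordinate, sorted with cumulative weight:
  x=1 (N5, w=125) cum 125
  x=6 (N6, w=60) cum 185
  x=7 (N2, w=15) cum 200
  x=8 (N3, w=20) cum 220  ← median
  x=12 (N7, w=90) cum 310
  x=15 (N4, w=12) cum 322
  x=18 (N1, w=100) cum 422
⇒ x* = 8
y-coordinate, sorted with cumulative weight:
  y=1 (N4, w=12) cum 12
  y=4 (N7, w=90) cum 102
  y=10 (N2, w=15) cum 117
  y=11 (N6, w=60) cum 177
  y=16 (N5, w=125) cum 302  ← median
  y=19 (N3, w=20) cum 322
  y=20 (N1, w=100) cum 422
⇒ y* = 16

(8, 16)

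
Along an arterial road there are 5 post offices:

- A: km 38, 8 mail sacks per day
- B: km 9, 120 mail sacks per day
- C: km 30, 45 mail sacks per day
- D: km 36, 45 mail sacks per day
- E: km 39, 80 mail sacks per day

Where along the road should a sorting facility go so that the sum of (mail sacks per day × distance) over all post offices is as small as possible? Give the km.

x = 30

For a sum of weighted absolute distances on a line, the optimum is the weighted median (not the mean). Total weight W = 298; half-weight = 149.
Sort by position and accumulate weight:
  km 9 (B, w=120) → cum 120
  km 30 (C, w=45) → cum 165  ≥ 149 → median here
  km 36 (D, w=45) → cum 210
  km 38 (A, w=8) → cum 218
  km 39 (E, w=80) → cum 298
Optimal location: km 30.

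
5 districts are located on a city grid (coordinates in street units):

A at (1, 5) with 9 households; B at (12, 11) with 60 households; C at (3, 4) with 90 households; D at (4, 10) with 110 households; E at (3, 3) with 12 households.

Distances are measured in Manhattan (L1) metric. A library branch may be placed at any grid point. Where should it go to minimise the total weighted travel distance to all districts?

Manhattan distance separates: Σwᵢ(|x−xᵢ|+|y−yᵢ|) = Σwᵢ|x−xᵢ| + Σwᵢ|y−yᵢ|, so x and y are optimised independently as 1-D weighted medians.
Total weight W = 281; half = 140.5.
x-coordinate, sorted with cumulative weight:
  x=1 (A, w=9) cum 9
  x=3 (C, w=90) cum 99
  x=3 (E, w=12) cum 111
  x=4 (D, w=110) cum 221  ← median
  x=12 (B, w=60) cum 281
⇒ x* = 4
y-coordinate, sorted with cumulative weight:
  y=3 (E, w=12) cum 12
  y=4 (C, w=90) cum 102
  y=5 (A, w=9) cum 111
  y=10 (D, w=110) cum 221  ← median
  y=11 (B, w=60) cum 281
⇒ y* = 10

(4, 10)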